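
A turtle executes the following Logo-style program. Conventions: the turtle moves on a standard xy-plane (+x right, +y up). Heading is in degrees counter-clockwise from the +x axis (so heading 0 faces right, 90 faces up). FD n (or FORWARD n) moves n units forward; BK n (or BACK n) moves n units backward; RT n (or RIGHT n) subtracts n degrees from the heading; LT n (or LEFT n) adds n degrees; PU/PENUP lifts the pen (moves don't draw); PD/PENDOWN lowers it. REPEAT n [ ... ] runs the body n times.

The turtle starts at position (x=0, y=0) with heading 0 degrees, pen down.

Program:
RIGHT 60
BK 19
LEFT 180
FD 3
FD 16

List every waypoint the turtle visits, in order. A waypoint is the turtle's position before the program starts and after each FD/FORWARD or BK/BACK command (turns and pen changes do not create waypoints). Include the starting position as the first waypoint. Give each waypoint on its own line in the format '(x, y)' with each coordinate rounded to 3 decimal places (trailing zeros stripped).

Executing turtle program step by step:
Start: pos=(0,0), heading=0, pen down
RT 60: heading 0 -> 300
BK 19: (0,0) -> (-9.5,16.454) [heading=300, draw]
LT 180: heading 300 -> 120
FD 3: (-9.5,16.454) -> (-11,19.053) [heading=120, draw]
FD 16: (-11,19.053) -> (-19,32.909) [heading=120, draw]
Final: pos=(-19,32.909), heading=120, 3 segment(s) drawn
Waypoints (4 total):
(0, 0)
(-9.5, 16.454)
(-11, 19.053)
(-19, 32.909)

Answer: (0, 0)
(-9.5, 16.454)
(-11, 19.053)
(-19, 32.909)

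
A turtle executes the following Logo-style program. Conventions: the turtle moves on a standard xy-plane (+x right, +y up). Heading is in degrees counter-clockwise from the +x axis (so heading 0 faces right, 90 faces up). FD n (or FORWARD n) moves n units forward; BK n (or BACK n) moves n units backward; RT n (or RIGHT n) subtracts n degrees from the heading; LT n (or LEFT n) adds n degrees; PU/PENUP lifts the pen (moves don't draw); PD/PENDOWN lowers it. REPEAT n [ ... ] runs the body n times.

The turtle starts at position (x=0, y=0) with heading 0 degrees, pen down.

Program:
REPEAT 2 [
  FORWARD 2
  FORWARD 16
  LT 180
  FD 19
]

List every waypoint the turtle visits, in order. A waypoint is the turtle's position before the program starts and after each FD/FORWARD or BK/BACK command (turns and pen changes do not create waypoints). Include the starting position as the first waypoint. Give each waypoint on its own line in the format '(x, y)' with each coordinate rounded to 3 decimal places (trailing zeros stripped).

Answer: (0, 0)
(2, 0)
(18, 0)
(-1, 0)
(-3, 0)
(-19, 0)
(0, 0)

Derivation:
Executing turtle program step by step:
Start: pos=(0,0), heading=0, pen down
REPEAT 2 [
  -- iteration 1/2 --
  FD 2: (0,0) -> (2,0) [heading=0, draw]
  FD 16: (2,0) -> (18,0) [heading=0, draw]
  LT 180: heading 0 -> 180
  FD 19: (18,0) -> (-1,0) [heading=180, draw]
  -- iteration 2/2 --
  FD 2: (-1,0) -> (-3,0) [heading=180, draw]
  FD 16: (-3,0) -> (-19,0) [heading=180, draw]
  LT 180: heading 180 -> 0
  FD 19: (-19,0) -> (0,0) [heading=0, draw]
]
Final: pos=(0,0), heading=0, 6 segment(s) drawn
Waypoints (7 total):
(0, 0)
(2, 0)
(18, 0)
(-1, 0)
(-3, 0)
(-19, 0)
(0, 0)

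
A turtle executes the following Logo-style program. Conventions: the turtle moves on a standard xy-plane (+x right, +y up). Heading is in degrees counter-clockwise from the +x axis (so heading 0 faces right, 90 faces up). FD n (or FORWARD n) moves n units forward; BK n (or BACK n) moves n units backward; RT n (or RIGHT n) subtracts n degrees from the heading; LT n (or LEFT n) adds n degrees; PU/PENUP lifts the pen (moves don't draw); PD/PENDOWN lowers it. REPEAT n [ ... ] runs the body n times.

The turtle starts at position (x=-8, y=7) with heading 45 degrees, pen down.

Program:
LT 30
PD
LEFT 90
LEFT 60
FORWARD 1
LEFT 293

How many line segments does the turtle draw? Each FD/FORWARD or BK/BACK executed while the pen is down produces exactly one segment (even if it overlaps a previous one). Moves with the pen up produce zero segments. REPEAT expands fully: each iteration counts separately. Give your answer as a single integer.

Answer: 1

Derivation:
Executing turtle program step by step:
Start: pos=(-8,7), heading=45, pen down
LT 30: heading 45 -> 75
PD: pen down
LT 90: heading 75 -> 165
LT 60: heading 165 -> 225
FD 1: (-8,7) -> (-8.707,6.293) [heading=225, draw]
LT 293: heading 225 -> 158
Final: pos=(-8.707,6.293), heading=158, 1 segment(s) drawn
Segments drawn: 1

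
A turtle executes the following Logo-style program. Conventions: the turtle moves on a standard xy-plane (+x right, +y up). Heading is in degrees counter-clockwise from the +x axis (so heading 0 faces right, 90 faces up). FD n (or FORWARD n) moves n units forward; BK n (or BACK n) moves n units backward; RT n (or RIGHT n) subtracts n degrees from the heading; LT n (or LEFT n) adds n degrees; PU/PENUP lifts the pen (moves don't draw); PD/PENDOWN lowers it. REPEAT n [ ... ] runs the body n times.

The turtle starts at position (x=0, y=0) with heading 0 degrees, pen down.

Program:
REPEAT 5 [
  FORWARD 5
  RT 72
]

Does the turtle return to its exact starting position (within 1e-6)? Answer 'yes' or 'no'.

Executing turtle program step by step:
Start: pos=(0,0), heading=0, pen down
REPEAT 5 [
  -- iteration 1/5 --
  FD 5: (0,0) -> (5,0) [heading=0, draw]
  RT 72: heading 0 -> 288
  -- iteration 2/5 --
  FD 5: (5,0) -> (6.545,-4.755) [heading=288, draw]
  RT 72: heading 288 -> 216
  -- iteration 3/5 --
  FD 5: (6.545,-4.755) -> (2.5,-7.694) [heading=216, draw]
  RT 72: heading 216 -> 144
  -- iteration 4/5 --
  FD 5: (2.5,-7.694) -> (-1.545,-4.755) [heading=144, draw]
  RT 72: heading 144 -> 72
  -- iteration 5/5 --
  FD 5: (-1.545,-4.755) -> (0,0) [heading=72, draw]
  RT 72: heading 72 -> 0
]
Final: pos=(0,0), heading=0, 5 segment(s) drawn

Start position: (0, 0)
Final position: (0, 0)
Distance = 0; < 1e-6 -> CLOSED

Answer: yes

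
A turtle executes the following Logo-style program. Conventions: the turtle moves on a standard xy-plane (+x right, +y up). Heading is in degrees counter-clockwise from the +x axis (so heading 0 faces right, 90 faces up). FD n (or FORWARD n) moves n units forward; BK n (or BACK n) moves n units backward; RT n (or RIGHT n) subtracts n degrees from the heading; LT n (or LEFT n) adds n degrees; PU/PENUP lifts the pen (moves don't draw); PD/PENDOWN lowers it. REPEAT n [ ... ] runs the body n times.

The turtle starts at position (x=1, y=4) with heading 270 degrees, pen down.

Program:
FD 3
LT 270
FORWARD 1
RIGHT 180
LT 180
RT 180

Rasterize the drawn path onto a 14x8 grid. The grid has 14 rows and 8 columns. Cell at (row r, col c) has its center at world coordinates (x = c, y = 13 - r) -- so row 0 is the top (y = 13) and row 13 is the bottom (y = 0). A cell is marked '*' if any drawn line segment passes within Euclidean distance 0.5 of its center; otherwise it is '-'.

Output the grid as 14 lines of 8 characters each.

Answer: --------
--------
--------
--------
--------
--------
--------
--------
--------
-*------
-*------
-*------
**------
--------

Derivation:
Segment 0: (1,4) -> (1,1)
Segment 1: (1,1) -> (-0,1)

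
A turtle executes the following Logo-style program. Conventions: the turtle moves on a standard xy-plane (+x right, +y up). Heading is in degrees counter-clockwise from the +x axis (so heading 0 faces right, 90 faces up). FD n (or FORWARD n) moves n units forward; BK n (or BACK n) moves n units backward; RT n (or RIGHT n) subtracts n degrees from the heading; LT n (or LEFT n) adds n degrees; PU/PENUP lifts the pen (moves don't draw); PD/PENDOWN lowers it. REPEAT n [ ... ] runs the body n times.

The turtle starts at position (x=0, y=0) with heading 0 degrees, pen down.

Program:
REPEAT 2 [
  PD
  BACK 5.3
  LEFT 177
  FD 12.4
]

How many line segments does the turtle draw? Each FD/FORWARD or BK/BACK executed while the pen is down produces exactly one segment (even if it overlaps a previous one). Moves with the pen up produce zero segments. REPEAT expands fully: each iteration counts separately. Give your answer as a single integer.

Executing turtle program step by step:
Start: pos=(0,0), heading=0, pen down
REPEAT 2 [
  -- iteration 1/2 --
  PD: pen down
  BK 5.3: (0,0) -> (-5.3,0) [heading=0, draw]
  LT 177: heading 0 -> 177
  FD 12.4: (-5.3,0) -> (-17.683,0.649) [heading=177, draw]
  -- iteration 2/2 --
  PD: pen down
  BK 5.3: (-17.683,0.649) -> (-12.39,0.372) [heading=177, draw]
  LT 177: heading 177 -> 354
  FD 12.4: (-12.39,0.372) -> (-0.058,-0.925) [heading=354, draw]
]
Final: pos=(-0.058,-0.925), heading=354, 4 segment(s) drawn
Segments drawn: 4

Answer: 4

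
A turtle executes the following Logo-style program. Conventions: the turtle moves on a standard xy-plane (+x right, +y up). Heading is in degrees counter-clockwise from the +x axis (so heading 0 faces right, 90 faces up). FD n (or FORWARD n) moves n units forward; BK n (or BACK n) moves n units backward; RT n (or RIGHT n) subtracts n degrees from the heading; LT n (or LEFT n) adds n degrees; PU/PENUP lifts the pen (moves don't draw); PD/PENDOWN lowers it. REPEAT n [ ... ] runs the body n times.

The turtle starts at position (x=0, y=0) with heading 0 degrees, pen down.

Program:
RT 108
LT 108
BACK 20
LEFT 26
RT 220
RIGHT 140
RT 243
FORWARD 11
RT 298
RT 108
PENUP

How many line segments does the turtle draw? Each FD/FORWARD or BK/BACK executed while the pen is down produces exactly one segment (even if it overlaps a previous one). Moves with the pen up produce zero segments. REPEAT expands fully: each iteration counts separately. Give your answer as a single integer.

Executing turtle program step by step:
Start: pos=(0,0), heading=0, pen down
RT 108: heading 0 -> 252
LT 108: heading 252 -> 0
BK 20: (0,0) -> (-20,0) [heading=0, draw]
LT 26: heading 0 -> 26
RT 220: heading 26 -> 166
RT 140: heading 166 -> 26
RT 243: heading 26 -> 143
FD 11: (-20,0) -> (-28.785,6.62) [heading=143, draw]
RT 298: heading 143 -> 205
RT 108: heading 205 -> 97
PU: pen up
Final: pos=(-28.785,6.62), heading=97, 2 segment(s) drawn
Segments drawn: 2

Answer: 2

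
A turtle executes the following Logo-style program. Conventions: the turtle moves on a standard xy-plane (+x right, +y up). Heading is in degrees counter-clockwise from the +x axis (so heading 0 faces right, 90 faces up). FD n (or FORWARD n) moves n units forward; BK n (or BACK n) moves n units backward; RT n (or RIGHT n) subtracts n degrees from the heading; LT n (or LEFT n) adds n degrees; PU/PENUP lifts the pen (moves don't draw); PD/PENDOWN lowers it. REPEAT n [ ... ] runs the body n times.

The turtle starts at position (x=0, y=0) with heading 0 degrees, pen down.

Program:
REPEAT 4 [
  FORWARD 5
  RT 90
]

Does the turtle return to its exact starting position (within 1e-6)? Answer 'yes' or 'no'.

Answer: yes

Derivation:
Executing turtle program step by step:
Start: pos=(0,0), heading=0, pen down
REPEAT 4 [
  -- iteration 1/4 --
  FD 5: (0,0) -> (5,0) [heading=0, draw]
  RT 90: heading 0 -> 270
  -- iteration 2/4 --
  FD 5: (5,0) -> (5,-5) [heading=270, draw]
  RT 90: heading 270 -> 180
  -- iteration 3/4 --
  FD 5: (5,-5) -> (0,-5) [heading=180, draw]
  RT 90: heading 180 -> 90
  -- iteration 4/4 --
  FD 5: (0,-5) -> (0,0) [heading=90, draw]
  RT 90: heading 90 -> 0
]
Final: pos=(0,0), heading=0, 4 segment(s) drawn

Start position: (0, 0)
Final position: (0, 0)
Distance = 0; < 1e-6 -> CLOSED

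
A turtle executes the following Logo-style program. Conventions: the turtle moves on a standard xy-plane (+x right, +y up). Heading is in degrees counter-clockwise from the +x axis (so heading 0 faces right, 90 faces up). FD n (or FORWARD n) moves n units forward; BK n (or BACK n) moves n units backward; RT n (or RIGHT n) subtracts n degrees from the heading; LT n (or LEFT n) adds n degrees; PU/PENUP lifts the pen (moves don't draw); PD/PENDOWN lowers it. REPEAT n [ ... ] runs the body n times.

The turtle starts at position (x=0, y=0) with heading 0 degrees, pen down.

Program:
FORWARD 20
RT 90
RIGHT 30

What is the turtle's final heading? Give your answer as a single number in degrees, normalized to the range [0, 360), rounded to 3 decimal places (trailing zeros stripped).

Executing turtle program step by step:
Start: pos=(0,0), heading=0, pen down
FD 20: (0,0) -> (20,0) [heading=0, draw]
RT 90: heading 0 -> 270
RT 30: heading 270 -> 240
Final: pos=(20,0), heading=240, 1 segment(s) drawn

Answer: 240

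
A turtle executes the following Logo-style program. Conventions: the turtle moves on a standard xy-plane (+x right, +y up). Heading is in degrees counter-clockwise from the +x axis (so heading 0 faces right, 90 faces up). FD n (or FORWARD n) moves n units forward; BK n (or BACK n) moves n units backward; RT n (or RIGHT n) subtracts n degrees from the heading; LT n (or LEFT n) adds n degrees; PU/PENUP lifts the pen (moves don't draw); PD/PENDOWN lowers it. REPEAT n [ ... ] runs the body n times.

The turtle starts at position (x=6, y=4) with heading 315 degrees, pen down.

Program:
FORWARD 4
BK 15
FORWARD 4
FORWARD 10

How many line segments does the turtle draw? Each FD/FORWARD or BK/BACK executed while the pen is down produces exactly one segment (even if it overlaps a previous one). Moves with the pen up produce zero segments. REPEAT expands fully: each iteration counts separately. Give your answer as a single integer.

Answer: 4

Derivation:
Executing turtle program step by step:
Start: pos=(6,4), heading=315, pen down
FD 4: (6,4) -> (8.828,1.172) [heading=315, draw]
BK 15: (8.828,1.172) -> (-1.778,11.778) [heading=315, draw]
FD 4: (-1.778,11.778) -> (1.05,8.95) [heading=315, draw]
FD 10: (1.05,8.95) -> (8.121,1.879) [heading=315, draw]
Final: pos=(8.121,1.879), heading=315, 4 segment(s) drawn
Segments drawn: 4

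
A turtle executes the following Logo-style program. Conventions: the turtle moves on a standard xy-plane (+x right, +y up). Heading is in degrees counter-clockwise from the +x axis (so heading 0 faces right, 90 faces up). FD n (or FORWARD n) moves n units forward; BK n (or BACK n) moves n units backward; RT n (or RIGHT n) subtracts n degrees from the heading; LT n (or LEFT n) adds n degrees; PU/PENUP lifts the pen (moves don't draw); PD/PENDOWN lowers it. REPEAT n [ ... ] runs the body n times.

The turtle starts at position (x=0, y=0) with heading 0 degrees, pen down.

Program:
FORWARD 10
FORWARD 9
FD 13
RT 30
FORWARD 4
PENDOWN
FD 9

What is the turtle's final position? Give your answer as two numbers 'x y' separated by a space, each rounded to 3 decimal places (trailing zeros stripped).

Executing turtle program step by step:
Start: pos=(0,0), heading=0, pen down
FD 10: (0,0) -> (10,0) [heading=0, draw]
FD 9: (10,0) -> (19,0) [heading=0, draw]
FD 13: (19,0) -> (32,0) [heading=0, draw]
RT 30: heading 0 -> 330
FD 4: (32,0) -> (35.464,-2) [heading=330, draw]
PD: pen down
FD 9: (35.464,-2) -> (43.258,-6.5) [heading=330, draw]
Final: pos=(43.258,-6.5), heading=330, 5 segment(s) drawn

Answer: 43.258 -6.5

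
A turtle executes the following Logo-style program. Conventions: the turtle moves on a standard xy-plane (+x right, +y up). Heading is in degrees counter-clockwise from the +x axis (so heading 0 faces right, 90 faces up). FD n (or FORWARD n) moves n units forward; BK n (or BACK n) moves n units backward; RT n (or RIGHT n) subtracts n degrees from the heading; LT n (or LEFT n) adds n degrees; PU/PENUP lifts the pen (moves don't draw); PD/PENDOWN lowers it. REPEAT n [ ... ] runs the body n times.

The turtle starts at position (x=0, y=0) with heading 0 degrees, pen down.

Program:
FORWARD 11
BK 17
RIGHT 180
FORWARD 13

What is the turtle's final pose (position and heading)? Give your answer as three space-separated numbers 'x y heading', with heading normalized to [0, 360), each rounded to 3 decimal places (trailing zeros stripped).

Executing turtle program step by step:
Start: pos=(0,0), heading=0, pen down
FD 11: (0,0) -> (11,0) [heading=0, draw]
BK 17: (11,0) -> (-6,0) [heading=0, draw]
RT 180: heading 0 -> 180
FD 13: (-6,0) -> (-19,0) [heading=180, draw]
Final: pos=(-19,0), heading=180, 3 segment(s) drawn

Answer: -19 0 180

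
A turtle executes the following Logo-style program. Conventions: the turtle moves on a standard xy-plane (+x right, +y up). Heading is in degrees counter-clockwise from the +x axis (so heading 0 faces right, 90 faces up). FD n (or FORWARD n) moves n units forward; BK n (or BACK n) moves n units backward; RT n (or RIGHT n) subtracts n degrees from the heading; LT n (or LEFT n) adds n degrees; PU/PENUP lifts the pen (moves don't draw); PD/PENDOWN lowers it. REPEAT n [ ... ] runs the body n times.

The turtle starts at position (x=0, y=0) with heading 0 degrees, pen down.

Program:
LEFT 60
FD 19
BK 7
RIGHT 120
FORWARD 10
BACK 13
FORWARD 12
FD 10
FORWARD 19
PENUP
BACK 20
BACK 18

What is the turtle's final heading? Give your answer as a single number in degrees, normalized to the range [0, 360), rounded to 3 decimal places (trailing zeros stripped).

Executing turtle program step by step:
Start: pos=(0,0), heading=0, pen down
LT 60: heading 0 -> 60
FD 19: (0,0) -> (9.5,16.454) [heading=60, draw]
BK 7: (9.5,16.454) -> (6,10.392) [heading=60, draw]
RT 120: heading 60 -> 300
FD 10: (6,10.392) -> (11,1.732) [heading=300, draw]
BK 13: (11,1.732) -> (4.5,12.99) [heading=300, draw]
FD 12: (4.5,12.99) -> (10.5,2.598) [heading=300, draw]
FD 10: (10.5,2.598) -> (15.5,-6.062) [heading=300, draw]
FD 19: (15.5,-6.062) -> (25,-22.517) [heading=300, draw]
PU: pen up
BK 20: (25,-22.517) -> (15,-5.196) [heading=300, move]
BK 18: (15,-5.196) -> (6,10.392) [heading=300, move]
Final: pos=(6,10.392), heading=300, 7 segment(s) drawn

Answer: 300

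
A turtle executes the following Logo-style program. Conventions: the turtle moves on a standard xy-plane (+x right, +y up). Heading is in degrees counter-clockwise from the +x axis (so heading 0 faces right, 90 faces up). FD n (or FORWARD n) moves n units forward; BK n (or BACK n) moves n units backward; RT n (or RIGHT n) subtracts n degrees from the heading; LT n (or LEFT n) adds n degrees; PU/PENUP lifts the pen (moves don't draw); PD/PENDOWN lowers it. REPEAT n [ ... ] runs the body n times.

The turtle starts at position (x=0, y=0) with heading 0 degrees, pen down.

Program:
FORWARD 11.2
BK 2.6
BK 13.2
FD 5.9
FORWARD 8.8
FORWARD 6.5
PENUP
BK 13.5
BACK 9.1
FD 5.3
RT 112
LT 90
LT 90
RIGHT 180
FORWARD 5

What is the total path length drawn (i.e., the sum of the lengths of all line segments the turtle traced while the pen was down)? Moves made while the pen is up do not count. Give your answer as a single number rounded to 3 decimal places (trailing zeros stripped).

Answer: 48.2

Derivation:
Executing turtle program step by step:
Start: pos=(0,0), heading=0, pen down
FD 11.2: (0,0) -> (11.2,0) [heading=0, draw]
BK 2.6: (11.2,0) -> (8.6,0) [heading=0, draw]
BK 13.2: (8.6,0) -> (-4.6,0) [heading=0, draw]
FD 5.9: (-4.6,0) -> (1.3,0) [heading=0, draw]
FD 8.8: (1.3,0) -> (10.1,0) [heading=0, draw]
FD 6.5: (10.1,0) -> (16.6,0) [heading=0, draw]
PU: pen up
BK 13.5: (16.6,0) -> (3.1,0) [heading=0, move]
BK 9.1: (3.1,0) -> (-6,0) [heading=0, move]
FD 5.3: (-6,0) -> (-0.7,0) [heading=0, move]
RT 112: heading 0 -> 248
LT 90: heading 248 -> 338
LT 90: heading 338 -> 68
RT 180: heading 68 -> 248
FD 5: (-0.7,0) -> (-2.573,-4.636) [heading=248, move]
Final: pos=(-2.573,-4.636), heading=248, 6 segment(s) drawn

Segment lengths:
  seg 1: (0,0) -> (11.2,0), length = 11.2
  seg 2: (11.2,0) -> (8.6,0), length = 2.6
  seg 3: (8.6,0) -> (-4.6,0), length = 13.2
  seg 4: (-4.6,0) -> (1.3,0), length = 5.9
  seg 5: (1.3,0) -> (10.1,0), length = 8.8
  seg 6: (10.1,0) -> (16.6,0), length = 6.5
Total = 48.2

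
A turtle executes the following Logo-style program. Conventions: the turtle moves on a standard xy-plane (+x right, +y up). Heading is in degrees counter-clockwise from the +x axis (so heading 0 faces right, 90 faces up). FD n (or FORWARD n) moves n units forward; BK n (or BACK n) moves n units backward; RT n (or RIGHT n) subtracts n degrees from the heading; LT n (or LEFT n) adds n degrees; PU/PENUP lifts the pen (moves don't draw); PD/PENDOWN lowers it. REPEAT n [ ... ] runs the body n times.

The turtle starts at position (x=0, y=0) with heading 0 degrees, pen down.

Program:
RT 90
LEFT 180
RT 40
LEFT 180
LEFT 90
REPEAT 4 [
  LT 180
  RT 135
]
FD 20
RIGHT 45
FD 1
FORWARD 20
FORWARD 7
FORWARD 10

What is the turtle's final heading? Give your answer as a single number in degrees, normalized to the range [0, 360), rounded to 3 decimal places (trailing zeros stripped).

Answer: 95

Derivation:
Executing turtle program step by step:
Start: pos=(0,0), heading=0, pen down
RT 90: heading 0 -> 270
LT 180: heading 270 -> 90
RT 40: heading 90 -> 50
LT 180: heading 50 -> 230
LT 90: heading 230 -> 320
REPEAT 4 [
  -- iteration 1/4 --
  LT 180: heading 320 -> 140
  RT 135: heading 140 -> 5
  -- iteration 2/4 --
  LT 180: heading 5 -> 185
  RT 135: heading 185 -> 50
  -- iteration 3/4 --
  LT 180: heading 50 -> 230
  RT 135: heading 230 -> 95
  -- iteration 4/4 --
  LT 180: heading 95 -> 275
  RT 135: heading 275 -> 140
]
FD 20: (0,0) -> (-15.321,12.856) [heading=140, draw]
RT 45: heading 140 -> 95
FD 1: (-15.321,12.856) -> (-15.408,13.852) [heading=95, draw]
FD 20: (-15.408,13.852) -> (-17.151,33.776) [heading=95, draw]
FD 7: (-17.151,33.776) -> (-17.761,40.749) [heading=95, draw]
FD 10: (-17.761,40.749) -> (-18.633,50.711) [heading=95, draw]
Final: pos=(-18.633,50.711), heading=95, 5 segment(s) drawn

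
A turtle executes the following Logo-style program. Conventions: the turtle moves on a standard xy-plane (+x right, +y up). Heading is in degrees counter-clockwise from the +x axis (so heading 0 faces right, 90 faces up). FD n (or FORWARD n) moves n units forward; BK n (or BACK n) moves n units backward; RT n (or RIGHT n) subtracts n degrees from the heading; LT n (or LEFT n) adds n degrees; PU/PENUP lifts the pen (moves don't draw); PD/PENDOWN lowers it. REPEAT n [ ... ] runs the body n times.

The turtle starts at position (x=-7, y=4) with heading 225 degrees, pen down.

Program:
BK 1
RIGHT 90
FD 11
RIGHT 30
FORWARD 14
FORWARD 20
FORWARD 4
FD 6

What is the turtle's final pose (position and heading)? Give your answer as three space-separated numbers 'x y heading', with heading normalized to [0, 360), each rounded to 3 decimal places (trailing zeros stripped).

Executing turtle program step by step:
Start: pos=(-7,4), heading=225, pen down
BK 1: (-7,4) -> (-6.293,4.707) [heading=225, draw]
RT 90: heading 225 -> 135
FD 11: (-6.293,4.707) -> (-14.071,12.485) [heading=135, draw]
RT 30: heading 135 -> 105
FD 14: (-14.071,12.485) -> (-17.695,26.008) [heading=105, draw]
FD 20: (-17.695,26.008) -> (-22.871,45.327) [heading=105, draw]
FD 4: (-22.871,45.327) -> (-23.906,49.19) [heading=105, draw]
FD 6: (-23.906,49.19) -> (-25.459,54.986) [heading=105, draw]
Final: pos=(-25.459,54.986), heading=105, 6 segment(s) drawn

Answer: -25.459 54.986 105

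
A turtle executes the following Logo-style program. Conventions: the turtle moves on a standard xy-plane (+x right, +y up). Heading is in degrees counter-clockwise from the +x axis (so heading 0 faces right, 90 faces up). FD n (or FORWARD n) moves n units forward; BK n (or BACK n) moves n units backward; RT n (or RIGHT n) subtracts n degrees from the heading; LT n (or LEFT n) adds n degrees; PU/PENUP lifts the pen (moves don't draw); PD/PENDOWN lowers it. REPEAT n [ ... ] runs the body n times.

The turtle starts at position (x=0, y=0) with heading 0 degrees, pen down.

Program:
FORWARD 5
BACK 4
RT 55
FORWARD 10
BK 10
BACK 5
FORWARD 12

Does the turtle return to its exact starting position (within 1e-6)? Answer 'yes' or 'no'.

Answer: no

Derivation:
Executing turtle program step by step:
Start: pos=(0,0), heading=0, pen down
FD 5: (0,0) -> (5,0) [heading=0, draw]
BK 4: (5,0) -> (1,0) [heading=0, draw]
RT 55: heading 0 -> 305
FD 10: (1,0) -> (6.736,-8.192) [heading=305, draw]
BK 10: (6.736,-8.192) -> (1,0) [heading=305, draw]
BK 5: (1,0) -> (-1.868,4.096) [heading=305, draw]
FD 12: (-1.868,4.096) -> (5.015,-5.734) [heading=305, draw]
Final: pos=(5.015,-5.734), heading=305, 6 segment(s) drawn

Start position: (0, 0)
Final position: (5.015, -5.734)
Distance = 7.618; >= 1e-6 -> NOT closed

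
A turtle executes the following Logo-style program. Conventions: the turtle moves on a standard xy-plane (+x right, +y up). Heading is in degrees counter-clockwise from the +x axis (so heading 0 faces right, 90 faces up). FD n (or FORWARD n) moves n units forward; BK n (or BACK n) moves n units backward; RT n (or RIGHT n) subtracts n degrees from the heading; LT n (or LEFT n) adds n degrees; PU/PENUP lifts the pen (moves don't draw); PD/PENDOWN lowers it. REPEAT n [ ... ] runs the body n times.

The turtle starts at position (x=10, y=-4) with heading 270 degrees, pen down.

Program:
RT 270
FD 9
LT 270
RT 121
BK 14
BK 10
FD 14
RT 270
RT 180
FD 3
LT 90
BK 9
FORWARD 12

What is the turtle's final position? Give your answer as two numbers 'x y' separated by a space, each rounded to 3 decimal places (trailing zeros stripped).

Executing turtle program step by step:
Start: pos=(10,-4), heading=270, pen down
RT 270: heading 270 -> 0
FD 9: (10,-4) -> (19,-4) [heading=0, draw]
LT 270: heading 0 -> 270
RT 121: heading 270 -> 149
BK 14: (19,-4) -> (31,-11.211) [heading=149, draw]
BK 10: (31,-11.211) -> (39.572,-16.361) [heading=149, draw]
FD 14: (39.572,-16.361) -> (27.572,-9.15) [heading=149, draw]
RT 270: heading 149 -> 239
RT 180: heading 239 -> 59
FD 3: (27.572,-9.15) -> (29.117,-6.579) [heading=59, draw]
LT 90: heading 59 -> 149
BK 9: (29.117,-6.579) -> (36.831,-11.214) [heading=149, draw]
FD 12: (36.831,-11.214) -> (26.545,-5.034) [heading=149, draw]
Final: pos=(26.545,-5.034), heading=149, 7 segment(s) drawn

Answer: 26.545 -5.034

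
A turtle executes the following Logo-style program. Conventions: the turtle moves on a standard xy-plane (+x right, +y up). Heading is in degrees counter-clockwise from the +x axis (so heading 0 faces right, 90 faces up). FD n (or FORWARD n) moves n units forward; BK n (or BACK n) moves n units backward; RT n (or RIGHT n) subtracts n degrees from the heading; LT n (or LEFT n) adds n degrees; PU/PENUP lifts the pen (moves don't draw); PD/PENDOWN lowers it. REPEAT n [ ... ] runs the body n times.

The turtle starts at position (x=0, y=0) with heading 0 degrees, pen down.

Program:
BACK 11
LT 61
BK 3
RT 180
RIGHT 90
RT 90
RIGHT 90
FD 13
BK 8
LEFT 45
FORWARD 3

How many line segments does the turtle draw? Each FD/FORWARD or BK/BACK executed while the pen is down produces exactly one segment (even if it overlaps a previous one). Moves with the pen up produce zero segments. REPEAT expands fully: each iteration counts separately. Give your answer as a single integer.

Executing turtle program step by step:
Start: pos=(0,0), heading=0, pen down
BK 11: (0,0) -> (-11,0) [heading=0, draw]
LT 61: heading 0 -> 61
BK 3: (-11,0) -> (-12.454,-2.624) [heading=61, draw]
RT 180: heading 61 -> 241
RT 90: heading 241 -> 151
RT 90: heading 151 -> 61
RT 90: heading 61 -> 331
FD 13: (-12.454,-2.624) -> (-1.084,-8.926) [heading=331, draw]
BK 8: (-1.084,-8.926) -> (-8.081,-5.048) [heading=331, draw]
LT 45: heading 331 -> 16
FD 3: (-8.081,-5.048) -> (-5.198,-4.221) [heading=16, draw]
Final: pos=(-5.198,-4.221), heading=16, 5 segment(s) drawn
Segments drawn: 5

Answer: 5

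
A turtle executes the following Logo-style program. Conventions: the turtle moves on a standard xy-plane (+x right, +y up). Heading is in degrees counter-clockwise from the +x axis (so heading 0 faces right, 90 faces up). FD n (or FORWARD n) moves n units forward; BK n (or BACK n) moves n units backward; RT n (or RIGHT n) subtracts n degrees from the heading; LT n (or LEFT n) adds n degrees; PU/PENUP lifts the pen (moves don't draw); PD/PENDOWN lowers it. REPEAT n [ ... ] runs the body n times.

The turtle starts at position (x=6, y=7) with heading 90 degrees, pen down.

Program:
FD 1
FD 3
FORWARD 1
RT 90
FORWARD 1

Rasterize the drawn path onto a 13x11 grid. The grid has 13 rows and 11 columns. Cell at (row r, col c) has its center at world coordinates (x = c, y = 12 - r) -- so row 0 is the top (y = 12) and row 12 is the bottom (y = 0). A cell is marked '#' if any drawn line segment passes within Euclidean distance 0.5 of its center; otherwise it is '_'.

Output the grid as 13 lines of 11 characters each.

Answer: ______##___
______#____
______#____
______#____
______#____
______#____
___________
___________
___________
___________
___________
___________
___________

Derivation:
Segment 0: (6,7) -> (6,8)
Segment 1: (6,8) -> (6,11)
Segment 2: (6,11) -> (6,12)
Segment 3: (6,12) -> (7,12)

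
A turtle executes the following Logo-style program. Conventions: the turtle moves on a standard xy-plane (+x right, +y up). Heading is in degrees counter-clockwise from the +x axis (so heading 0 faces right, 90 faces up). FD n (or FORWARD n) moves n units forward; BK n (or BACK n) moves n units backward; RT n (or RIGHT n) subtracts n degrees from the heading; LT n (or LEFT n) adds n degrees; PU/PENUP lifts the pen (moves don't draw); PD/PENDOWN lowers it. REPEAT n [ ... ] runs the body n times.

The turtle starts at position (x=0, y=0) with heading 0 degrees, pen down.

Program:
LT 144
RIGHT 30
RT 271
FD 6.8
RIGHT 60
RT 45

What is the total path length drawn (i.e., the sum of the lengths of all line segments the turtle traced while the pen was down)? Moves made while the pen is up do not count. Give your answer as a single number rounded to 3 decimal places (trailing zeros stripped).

Executing turtle program step by step:
Start: pos=(0,0), heading=0, pen down
LT 144: heading 0 -> 144
RT 30: heading 144 -> 114
RT 271: heading 114 -> 203
FD 6.8: (0,0) -> (-6.259,-2.657) [heading=203, draw]
RT 60: heading 203 -> 143
RT 45: heading 143 -> 98
Final: pos=(-6.259,-2.657), heading=98, 1 segment(s) drawn

Segment lengths:
  seg 1: (0,0) -> (-6.259,-2.657), length = 6.8
Total = 6.8

Answer: 6.8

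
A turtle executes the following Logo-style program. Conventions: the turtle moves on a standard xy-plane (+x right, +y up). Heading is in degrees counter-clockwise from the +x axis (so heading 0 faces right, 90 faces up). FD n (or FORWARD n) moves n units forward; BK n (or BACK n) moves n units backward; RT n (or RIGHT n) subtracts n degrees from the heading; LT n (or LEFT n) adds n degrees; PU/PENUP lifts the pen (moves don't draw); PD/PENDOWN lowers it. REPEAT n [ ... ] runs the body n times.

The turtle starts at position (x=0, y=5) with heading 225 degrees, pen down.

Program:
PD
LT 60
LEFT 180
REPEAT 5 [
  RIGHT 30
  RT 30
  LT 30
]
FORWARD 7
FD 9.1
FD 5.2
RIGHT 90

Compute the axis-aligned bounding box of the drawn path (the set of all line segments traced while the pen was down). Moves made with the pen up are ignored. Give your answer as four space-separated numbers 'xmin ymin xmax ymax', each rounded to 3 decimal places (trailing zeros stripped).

Executing turtle program step by step:
Start: pos=(0,5), heading=225, pen down
PD: pen down
LT 60: heading 225 -> 285
LT 180: heading 285 -> 105
REPEAT 5 [
  -- iteration 1/5 --
  RT 30: heading 105 -> 75
  RT 30: heading 75 -> 45
  LT 30: heading 45 -> 75
  -- iteration 2/5 --
  RT 30: heading 75 -> 45
  RT 30: heading 45 -> 15
  LT 30: heading 15 -> 45
  -- iteration 3/5 --
  RT 30: heading 45 -> 15
  RT 30: heading 15 -> 345
  LT 30: heading 345 -> 15
  -- iteration 4/5 --
  RT 30: heading 15 -> 345
  RT 30: heading 345 -> 315
  LT 30: heading 315 -> 345
  -- iteration 5/5 --
  RT 30: heading 345 -> 315
  RT 30: heading 315 -> 285
  LT 30: heading 285 -> 315
]
FD 7: (0,5) -> (4.95,0.05) [heading=315, draw]
FD 9.1: (4.95,0.05) -> (11.384,-6.384) [heading=315, draw]
FD 5.2: (11.384,-6.384) -> (15.061,-10.061) [heading=315, draw]
RT 90: heading 315 -> 225
Final: pos=(15.061,-10.061), heading=225, 3 segment(s) drawn

Segment endpoints: x in {0, 4.95, 11.384, 15.061}, y in {-10.061, -6.384, 0.05, 5}
xmin=0, ymin=-10.061, xmax=15.061, ymax=5

Answer: 0 -10.061 15.061 5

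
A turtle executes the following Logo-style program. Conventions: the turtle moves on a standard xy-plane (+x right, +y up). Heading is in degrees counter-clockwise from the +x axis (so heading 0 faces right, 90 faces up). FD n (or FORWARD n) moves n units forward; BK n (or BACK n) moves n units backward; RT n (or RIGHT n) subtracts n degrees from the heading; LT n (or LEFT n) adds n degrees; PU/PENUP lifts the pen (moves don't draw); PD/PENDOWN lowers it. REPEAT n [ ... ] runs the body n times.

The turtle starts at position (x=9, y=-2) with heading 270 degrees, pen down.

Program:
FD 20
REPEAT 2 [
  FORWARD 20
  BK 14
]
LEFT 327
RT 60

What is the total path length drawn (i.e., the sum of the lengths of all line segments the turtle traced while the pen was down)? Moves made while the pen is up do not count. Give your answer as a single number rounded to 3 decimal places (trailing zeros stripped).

Executing turtle program step by step:
Start: pos=(9,-2), heading=270, pen down
FD 20: (9,-2) -> (9,-22) [heading=270, draw]
REPEAT 2 [
  -- iteration 1/2 --
  FD 20: (9,-22) -> (9,-42) [heading=270, draw]
  BK 14: (9,-42) -> (9,-28) [heading=270, draw]
  -- iteration 2/2 --
  FD 20: (9,-28) -> (9,-48) [heading=270, draw]
  BK 14: (9,-48) -> (9,-34) [heading=270, draw]
]
LT 327: heading 270 -> 237
RT 60: heading 237 -> 177
Final: pos=(9,-34), heading=177, 5 segment(s) drawn

Segment lengths:
  seg 1: (9,-2) -> (9,-22), length = 20
  seg 2: (9,-22) -> (9,-42), length = 20
  seg 3: (9,-42) -> (9,-28), length = 14
  seg 4: (9,-28) -> (9,-48), length = 20
  seg 5: (9,-48) -> (9,-34), length = 14
Total = 88

Answer: 88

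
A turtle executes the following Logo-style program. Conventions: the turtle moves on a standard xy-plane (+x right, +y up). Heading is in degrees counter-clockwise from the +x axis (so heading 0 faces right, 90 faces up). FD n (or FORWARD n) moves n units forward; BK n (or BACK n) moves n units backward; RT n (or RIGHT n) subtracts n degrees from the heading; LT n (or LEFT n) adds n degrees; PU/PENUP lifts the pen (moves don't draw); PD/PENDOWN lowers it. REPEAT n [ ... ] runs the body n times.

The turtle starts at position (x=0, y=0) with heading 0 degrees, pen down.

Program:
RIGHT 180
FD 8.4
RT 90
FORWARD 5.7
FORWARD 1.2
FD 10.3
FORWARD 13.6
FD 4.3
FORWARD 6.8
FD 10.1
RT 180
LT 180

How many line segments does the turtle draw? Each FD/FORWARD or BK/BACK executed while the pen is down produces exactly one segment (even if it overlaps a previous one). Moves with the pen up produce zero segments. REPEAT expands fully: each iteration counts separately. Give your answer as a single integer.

Answer: 8

Derivation:
Executing turtle program step by step:
Start: pos=(0,0), heading=0, pen down
RT 180: heading 0 -> 180
FD 8.4: (0,0) -> (-8.4,0) [heading=180, draw]
RT 90: heading 180 -> 90
FD 5.7: (-8.4,0) -> (-8.4,5.7) [heading=90, draw]
FD 1.2: (-8.4,5.7) -> (-8.4,6.9) [heading=90, draw]
FD 10.3: (-8.4,6.9) -> (-8.4,17.2) [heading=90, draw]
FD 13.6: (-8.4,17.2) -> (-8.4,30.8) [heading=90, draw]
FD 4.3: (-8.4,30.8) -> (-8.4,35.1) [heading=90, draw]
FD 6.8: (-8.4,35.1) -> (-8.4,41.9) [heading=90, draw]
FD 10.1: (-8.4,41.9) -> (-8.4,52) [heading=90, draw]
RT 180: heading 90 -> 270
LT 180: heading 270 -> 90
Final: pos=(-8.4,52), heading=90, 8 segment(s) drawn
Segments drawn: 8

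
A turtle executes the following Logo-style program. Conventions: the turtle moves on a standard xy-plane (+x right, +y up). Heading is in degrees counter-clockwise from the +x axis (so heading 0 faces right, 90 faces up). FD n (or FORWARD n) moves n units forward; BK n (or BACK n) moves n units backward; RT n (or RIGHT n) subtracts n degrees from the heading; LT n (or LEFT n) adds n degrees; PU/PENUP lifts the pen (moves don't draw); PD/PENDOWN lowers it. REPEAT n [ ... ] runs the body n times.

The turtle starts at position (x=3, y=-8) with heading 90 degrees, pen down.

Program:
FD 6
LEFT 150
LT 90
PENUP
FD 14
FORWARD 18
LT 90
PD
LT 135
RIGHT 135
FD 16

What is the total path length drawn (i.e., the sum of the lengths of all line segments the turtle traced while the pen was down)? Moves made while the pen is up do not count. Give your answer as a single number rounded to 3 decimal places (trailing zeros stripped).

Answer: 22

Derivation:
Executing turtle program step by step:
Start: pos=(3,-8), heading=90, pen down
FD 6: (3,-8) -> (3,-2) [heading=90, draw]
LT 150: heading 90 -> 240
LT 90: heading 240 -> 330
PU: pen up
FD 14: (3,-2) -> (15.124,-9) [heading=330, move]
FD 18: (15.124,-9) -> (30.713,-18) [heading=330, move]
LT 90: heading 330 -> 60
PD: pen down
LT 135: heading 60 -> 195
RT 135: heading 195 -> 60
FD 16: (30.713,-18) -> (38.713,-4.144) [heading=60, draw]
Final: pos=(38.713,-4.144), heading=60, 2 segment(s) drawn

Segment lengths:
  seg 1: (3,-8) -> (3,-2), length = 6
  seg 2: (30.713,-18) -> (38.713,-4.144), length = 16
Total = 22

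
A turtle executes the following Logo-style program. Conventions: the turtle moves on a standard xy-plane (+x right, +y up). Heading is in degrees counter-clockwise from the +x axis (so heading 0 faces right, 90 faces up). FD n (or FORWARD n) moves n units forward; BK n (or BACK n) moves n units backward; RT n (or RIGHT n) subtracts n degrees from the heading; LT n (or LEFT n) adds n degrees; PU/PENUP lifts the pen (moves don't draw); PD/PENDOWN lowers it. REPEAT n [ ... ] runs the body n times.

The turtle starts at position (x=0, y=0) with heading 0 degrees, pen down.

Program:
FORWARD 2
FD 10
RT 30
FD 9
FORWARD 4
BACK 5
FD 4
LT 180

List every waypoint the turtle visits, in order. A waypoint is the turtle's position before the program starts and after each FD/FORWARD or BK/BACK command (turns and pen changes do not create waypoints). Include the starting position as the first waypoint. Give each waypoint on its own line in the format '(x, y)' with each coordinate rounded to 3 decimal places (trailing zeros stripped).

Executing turtle program step by step:
Start: pos=(0,0), heading=0, pen down
FD 2: (0,0) -> (2,0) [heading=0, draw]
FD 10: (2,0) -> (12,0) [heading=0, draw]
RT 30: heading 0 -> 330
FD 9: (12,0) -> (19.794,-4.5) [heading=330, draw]
FD 4: (19.794,-4.5) -> (23.258,-6.5) [heading=330, draw]
BK 5: (23.258,-6.5) -> (18.928,-4) [heading=330, draw]
FD 4: (18.928,-4) -> (22.392,-6) [heading=330, draw]
LT 180: heading 330 -> 150
Final: pos=(22.392,-6), heading=150, 6 segment(s) drawn
Waypoints (7 total):
(0, 0)
(2, 0)
(12, 0)
(19.794, -4.5)
(23.258, -6.5)
(18.928, -4)
(22.392, -6)

Answer: (0, 0)
(2, 0)
(12, 0)
(19.794, -4.5)
(23.258, -6.5)
(18.928, -4)
(22.392, -6)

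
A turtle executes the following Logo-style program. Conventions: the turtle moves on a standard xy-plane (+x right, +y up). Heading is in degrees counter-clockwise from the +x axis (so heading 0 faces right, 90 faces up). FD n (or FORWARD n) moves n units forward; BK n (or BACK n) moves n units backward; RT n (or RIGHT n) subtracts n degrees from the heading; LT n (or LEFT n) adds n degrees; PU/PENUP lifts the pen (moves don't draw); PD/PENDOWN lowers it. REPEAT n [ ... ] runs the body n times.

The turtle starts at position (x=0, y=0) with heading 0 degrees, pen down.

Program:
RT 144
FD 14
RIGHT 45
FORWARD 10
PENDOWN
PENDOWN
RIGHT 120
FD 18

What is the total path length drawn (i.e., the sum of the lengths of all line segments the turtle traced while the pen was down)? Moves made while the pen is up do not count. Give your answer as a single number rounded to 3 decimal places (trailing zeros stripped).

Answer: 42

Derivation:
Executing turtle program step by step:
Start: pos=(0,0), heading=0, pen down
RT 144: heading 0 -> 216
FD 14: (0,0) -> (-11.326,-8.229) [heading=216, draw]
RT 45: heading 216 -> 171
FD 10: (-11.326,-8.229) -> (-21.203,-6.665) [heading=171, draw]
PD: pen down
PD: pen down
RT 120: heading 171 -> 51
FD 18: (-21.203,-6.665) -> (-9.875,7.324) [heading=51, draw]
Final: pos=(-9.875,7.324), heading=51, 3 segment(s) drawn

Segment lengths:
  seg 1: (0,0) -> (-11.326,-8.229), length = 14
  seg 2: (-11.326,-8.229) -> (-21.203,-6.665), length = 10
  seg 3: (-21.203,-6.665) -> (-9.875,7.324), length = 18
Total = 42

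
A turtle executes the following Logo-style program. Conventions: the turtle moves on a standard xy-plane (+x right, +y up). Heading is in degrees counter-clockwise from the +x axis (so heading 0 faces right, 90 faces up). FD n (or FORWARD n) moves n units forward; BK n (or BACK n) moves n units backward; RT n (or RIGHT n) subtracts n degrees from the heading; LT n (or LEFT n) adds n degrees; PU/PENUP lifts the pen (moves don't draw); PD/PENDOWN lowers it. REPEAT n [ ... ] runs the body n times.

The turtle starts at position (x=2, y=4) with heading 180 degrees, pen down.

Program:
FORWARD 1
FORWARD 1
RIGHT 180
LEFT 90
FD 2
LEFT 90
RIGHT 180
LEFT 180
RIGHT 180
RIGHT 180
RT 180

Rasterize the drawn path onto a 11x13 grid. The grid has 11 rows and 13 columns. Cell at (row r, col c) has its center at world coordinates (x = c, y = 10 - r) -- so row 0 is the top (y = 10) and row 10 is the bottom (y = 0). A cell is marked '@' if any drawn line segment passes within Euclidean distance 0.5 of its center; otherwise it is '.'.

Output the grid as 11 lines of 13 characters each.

Segment 0: (2,4) -> (1,4)
Segment 1: (1,4) -> (0,4)
Segment 2: (0,4) -> (0,6)

Answer: .............
.............
.............
.............
@............
@............
@@@..........
.............
.............
.............
.............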